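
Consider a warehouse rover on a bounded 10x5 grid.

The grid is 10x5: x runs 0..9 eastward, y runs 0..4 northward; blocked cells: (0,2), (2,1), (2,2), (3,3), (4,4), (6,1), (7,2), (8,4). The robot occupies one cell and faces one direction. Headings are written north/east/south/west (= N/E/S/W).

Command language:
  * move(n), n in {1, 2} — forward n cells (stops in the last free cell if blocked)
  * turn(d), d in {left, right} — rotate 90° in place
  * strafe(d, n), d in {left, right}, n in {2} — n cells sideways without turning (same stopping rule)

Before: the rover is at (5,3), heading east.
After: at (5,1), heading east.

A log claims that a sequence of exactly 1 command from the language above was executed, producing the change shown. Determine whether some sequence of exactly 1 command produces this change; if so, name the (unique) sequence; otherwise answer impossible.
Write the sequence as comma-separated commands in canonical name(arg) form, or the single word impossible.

strafe(right, 2)

key: heading stays E — the single command does not turn
begin: at (5,3), heading east
[1] after strafe(right, 2): at (5,1), heading east
all 6 alternatives checked — unique.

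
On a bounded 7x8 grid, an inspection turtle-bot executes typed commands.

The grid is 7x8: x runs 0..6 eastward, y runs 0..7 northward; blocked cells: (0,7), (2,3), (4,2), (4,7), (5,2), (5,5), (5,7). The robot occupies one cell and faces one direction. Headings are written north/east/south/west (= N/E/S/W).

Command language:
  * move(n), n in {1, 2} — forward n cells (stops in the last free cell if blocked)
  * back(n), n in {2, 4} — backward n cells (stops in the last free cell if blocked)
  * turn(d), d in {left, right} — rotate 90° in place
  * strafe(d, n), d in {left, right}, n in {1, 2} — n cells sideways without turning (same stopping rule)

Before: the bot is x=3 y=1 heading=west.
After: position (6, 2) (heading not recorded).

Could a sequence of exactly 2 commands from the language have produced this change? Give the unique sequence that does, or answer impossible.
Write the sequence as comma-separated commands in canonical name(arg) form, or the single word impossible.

back(4), strafe(right, 1)

key: running strafe(right, 1) before back(4) would end elsewhere — order is forced
from: x=3 y=1 heading=west
t=1 back(4) ⇒ x=6 y=1 heading=west
t=2 strafe(right, 1) ⇒ x=6 y=2 heading=west
all 100 alternatives checked — unique.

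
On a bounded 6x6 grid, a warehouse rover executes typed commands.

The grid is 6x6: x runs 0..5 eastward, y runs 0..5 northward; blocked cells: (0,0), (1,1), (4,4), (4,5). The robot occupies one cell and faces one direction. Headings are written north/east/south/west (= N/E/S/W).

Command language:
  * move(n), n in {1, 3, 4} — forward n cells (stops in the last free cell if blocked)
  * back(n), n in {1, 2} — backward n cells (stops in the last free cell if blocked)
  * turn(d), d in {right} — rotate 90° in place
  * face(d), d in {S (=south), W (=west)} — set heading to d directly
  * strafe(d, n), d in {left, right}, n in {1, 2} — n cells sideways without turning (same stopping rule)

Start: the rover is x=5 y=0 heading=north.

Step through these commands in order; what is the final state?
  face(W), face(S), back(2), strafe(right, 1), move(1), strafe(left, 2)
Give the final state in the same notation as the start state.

x=5 y=1 heading=south

begin: x=5 y=0 heading=north
[1] after face(W): x=5 y=0 heading=west
[2] after face(S): x=5 y=0 heading=south
[3] after back(2): x=5 y=2 heading=south
[4] after strafe(right, 1): x=4 y=2 heading=south
[5] after move(1): x=4 y=1 heading=south
[6] after strafe(left, 2): x=5 y=1 heading=south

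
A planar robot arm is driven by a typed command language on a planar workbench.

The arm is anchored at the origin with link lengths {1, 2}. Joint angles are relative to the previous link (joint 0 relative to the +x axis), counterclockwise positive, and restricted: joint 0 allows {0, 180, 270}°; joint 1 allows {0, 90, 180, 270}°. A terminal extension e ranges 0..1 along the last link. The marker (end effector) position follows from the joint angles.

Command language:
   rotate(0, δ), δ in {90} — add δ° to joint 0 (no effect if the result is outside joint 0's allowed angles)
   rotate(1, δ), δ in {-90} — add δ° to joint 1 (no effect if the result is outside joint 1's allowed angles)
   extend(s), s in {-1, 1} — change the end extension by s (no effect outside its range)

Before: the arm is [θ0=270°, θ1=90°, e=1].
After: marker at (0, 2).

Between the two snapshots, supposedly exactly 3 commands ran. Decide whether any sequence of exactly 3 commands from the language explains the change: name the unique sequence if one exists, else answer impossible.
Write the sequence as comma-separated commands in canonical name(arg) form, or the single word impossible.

from: [θ0=270°, θ1=90°, e=1]
[1] after rotate(1, -90): [θ0=270°, θ1=0°, e=1]
[2] after rotate(1, -90): [θ0=270°, θ1=270°, e=1]
[3] after rotate(1, -90): [θ0=270°, θ1=180°, e=1]
all 64 alternatives checked — unique.

rotate(1, -90), rotate(1, -90), rotate(1, -90)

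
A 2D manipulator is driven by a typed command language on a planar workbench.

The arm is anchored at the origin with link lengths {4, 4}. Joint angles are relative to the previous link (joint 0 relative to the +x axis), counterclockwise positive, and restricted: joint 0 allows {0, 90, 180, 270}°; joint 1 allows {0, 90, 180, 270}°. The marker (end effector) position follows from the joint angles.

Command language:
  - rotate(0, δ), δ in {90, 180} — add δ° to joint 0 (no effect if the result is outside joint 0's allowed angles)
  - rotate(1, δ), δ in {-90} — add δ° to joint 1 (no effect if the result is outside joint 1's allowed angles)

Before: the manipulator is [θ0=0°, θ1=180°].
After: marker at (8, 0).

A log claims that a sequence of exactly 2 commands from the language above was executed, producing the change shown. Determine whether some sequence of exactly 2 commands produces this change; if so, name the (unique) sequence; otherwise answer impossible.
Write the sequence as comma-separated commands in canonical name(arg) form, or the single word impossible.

rotate(1, -90), rotate(1, -90)

begin: [θ0=0°, θ1=180°]
1. rotate(1, -90) → [θ0=0°, θ1=90°]
2. rotate(1, -90) → [θ0=0°, θ1=0°]
no rival 2-sequence matches.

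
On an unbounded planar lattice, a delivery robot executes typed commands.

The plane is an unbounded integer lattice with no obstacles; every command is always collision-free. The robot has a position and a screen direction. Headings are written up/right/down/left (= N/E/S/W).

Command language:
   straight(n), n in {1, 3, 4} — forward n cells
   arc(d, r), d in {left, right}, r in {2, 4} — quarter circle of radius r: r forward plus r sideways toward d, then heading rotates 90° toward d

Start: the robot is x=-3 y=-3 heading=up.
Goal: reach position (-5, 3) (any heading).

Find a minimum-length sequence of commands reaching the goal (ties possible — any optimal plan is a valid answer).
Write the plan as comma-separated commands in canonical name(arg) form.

initial: x=-3 y=-3 heading=up
t=1 straight(4) ⇒ x=-3 y=1 heading=up
t=2 arc(left, 2) ⇒ x=-5 y=3 heading=left
shorter routes all fall short; 2 is best.

straight(4), arc(left, 2)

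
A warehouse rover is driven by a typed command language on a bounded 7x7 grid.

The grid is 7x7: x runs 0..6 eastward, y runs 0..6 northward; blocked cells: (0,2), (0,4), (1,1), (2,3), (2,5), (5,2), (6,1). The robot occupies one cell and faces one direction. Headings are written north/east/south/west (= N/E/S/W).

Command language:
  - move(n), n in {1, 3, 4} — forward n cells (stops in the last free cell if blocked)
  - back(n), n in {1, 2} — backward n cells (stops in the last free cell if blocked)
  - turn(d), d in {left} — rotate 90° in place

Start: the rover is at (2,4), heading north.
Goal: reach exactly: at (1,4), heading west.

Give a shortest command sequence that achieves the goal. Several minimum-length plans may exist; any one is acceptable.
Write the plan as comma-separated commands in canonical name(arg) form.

turn(left), move(3)

start: at (2,4), heading north
t=1 turn(left) ⇒ at (2,4), heading west
t=2 move(3) ⇒ at (1,4), heading west
nothing shorter than 2 reaches the goal.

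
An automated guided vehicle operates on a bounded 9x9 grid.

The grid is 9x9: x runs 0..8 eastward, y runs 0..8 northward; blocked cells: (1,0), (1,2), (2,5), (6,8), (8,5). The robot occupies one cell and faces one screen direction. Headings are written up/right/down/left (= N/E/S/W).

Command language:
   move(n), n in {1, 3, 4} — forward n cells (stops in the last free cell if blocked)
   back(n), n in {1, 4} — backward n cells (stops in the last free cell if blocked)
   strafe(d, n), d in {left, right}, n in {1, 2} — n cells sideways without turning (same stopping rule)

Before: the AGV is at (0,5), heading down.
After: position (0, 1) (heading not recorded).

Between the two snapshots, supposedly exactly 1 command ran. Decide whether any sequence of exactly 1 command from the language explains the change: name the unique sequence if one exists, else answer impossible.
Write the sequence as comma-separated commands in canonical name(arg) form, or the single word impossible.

t0: at (0,5), heading down
step 1 (move(4)): at (0,1), heading down
all 9 alternatives checked — unique.

move(4)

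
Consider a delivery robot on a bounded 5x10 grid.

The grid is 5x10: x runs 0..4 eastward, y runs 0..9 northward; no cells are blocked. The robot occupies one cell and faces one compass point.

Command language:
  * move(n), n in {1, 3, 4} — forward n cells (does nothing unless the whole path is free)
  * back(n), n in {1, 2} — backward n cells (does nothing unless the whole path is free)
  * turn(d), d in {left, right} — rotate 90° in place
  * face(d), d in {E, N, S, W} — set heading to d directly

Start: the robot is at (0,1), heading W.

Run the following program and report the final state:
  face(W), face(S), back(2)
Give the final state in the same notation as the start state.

t0: at (0,1), heading W
t=1 face(W) ⇒ at (0,1), heading W
t=2 face(S) ⇒ at (0,1), heading S
t=3 back(2) ⇒ at (0,3), heading S

at (0,3), heading S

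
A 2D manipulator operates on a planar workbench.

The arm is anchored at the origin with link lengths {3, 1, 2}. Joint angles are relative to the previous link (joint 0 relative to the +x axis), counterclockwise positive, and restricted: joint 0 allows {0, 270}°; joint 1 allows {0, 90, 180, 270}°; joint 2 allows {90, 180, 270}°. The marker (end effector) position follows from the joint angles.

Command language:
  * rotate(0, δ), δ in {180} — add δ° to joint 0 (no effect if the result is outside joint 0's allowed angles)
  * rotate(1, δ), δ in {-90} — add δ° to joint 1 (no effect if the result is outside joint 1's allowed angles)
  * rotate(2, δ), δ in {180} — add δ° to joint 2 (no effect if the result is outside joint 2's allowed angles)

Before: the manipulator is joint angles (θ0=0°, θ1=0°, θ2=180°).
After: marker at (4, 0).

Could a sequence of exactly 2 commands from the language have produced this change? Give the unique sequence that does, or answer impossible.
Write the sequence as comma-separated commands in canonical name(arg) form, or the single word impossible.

rotate(1, -90), rotate(1, -90)

begin: joint angles (θ0=0°, θ1=0°, θ2=180°)
1. rotate(1, -90) → joint angles (θ0=0°, θ1=270°, θ2=180°)
2. rotate(1, -90) → joint angles (θ0=0°, θ1=180°, θ2=180°)
uniquely the one of 9 2-step routes that fits.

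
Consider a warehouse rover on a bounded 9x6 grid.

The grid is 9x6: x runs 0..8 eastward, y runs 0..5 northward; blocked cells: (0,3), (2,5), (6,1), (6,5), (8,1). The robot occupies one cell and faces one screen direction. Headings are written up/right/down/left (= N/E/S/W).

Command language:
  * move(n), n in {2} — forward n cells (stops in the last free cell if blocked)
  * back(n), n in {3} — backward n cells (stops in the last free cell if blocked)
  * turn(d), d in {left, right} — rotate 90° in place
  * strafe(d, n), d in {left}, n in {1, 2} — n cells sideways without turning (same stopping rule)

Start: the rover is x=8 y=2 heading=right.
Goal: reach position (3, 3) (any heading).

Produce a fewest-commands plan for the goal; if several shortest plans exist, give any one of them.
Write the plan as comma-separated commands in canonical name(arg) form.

back(3), strafe(left, 1), turn(left), strafe(left, 2)

start: x=8 y=2 heading=right
t=1 back(3) ⇒ x=5 y=2 heading=right
t=2 strafe(left, 1) ⇒ x=5 y=3 heading=right
t=3 turn(left) ⇒ x=5 y=3 heading=up
t=4 strafe(left, 2) ⇒ x=3 y=3 heading=up
shorter routes all fall short; 4 is best.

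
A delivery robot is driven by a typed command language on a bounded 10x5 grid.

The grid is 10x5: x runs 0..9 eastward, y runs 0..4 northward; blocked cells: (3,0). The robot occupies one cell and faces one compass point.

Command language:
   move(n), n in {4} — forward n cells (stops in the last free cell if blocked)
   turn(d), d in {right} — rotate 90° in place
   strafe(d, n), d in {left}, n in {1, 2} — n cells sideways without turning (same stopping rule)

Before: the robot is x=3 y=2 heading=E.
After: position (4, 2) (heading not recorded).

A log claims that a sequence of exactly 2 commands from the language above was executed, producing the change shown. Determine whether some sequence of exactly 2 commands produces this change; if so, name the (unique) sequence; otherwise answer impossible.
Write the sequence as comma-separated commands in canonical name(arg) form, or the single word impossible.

turn(right), strafe(left, 1)

key: order matters: swapping turn(right) and strafe(left, 1) lands elsewhere
start: x=3 y=2 heading=E
1. turn(right) → x=3 y=2 heading=S
2. strafe(left, 1) → x=4 y=2 heading=S
no rival 2-sequence matches.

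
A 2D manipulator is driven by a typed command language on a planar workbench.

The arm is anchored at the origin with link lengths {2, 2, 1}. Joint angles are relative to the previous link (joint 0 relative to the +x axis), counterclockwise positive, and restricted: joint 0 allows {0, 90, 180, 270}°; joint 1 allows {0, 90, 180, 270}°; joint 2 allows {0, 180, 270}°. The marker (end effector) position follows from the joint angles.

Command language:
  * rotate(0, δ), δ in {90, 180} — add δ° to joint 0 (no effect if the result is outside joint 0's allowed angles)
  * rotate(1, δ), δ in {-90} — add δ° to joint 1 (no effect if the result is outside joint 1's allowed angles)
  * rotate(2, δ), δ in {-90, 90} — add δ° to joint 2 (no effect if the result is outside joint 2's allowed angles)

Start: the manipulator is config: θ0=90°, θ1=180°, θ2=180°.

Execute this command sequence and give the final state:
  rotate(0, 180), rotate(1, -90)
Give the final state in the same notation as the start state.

start: config: θ0=90°, θ1=180°, θ2=180°
[1] after rotate(0, 180): config: θ0=270°, θ1=180°, θ2=180°
[2] after rotate(1, -90): config: θ0=270°, θ1=90°, θ2=180°

config: θ0=270°, θ1=90°, θ2=180°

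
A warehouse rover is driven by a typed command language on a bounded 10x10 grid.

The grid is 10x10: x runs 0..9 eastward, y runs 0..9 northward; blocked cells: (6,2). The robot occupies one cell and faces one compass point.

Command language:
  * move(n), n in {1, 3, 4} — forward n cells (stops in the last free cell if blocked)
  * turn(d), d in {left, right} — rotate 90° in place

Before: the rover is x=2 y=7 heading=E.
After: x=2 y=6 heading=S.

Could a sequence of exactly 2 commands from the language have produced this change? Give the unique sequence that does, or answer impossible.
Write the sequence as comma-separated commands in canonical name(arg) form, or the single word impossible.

key: running move(1) before turn(right) would end elsewhere — order is forced
start: x=2 y=7 heading=E
[1] after turn(right): x=2 y=7 heading=S
[2] after move(1): x=2 y=6 heading=S
all 25 alternatives checked — unique.

turn(right), move(1)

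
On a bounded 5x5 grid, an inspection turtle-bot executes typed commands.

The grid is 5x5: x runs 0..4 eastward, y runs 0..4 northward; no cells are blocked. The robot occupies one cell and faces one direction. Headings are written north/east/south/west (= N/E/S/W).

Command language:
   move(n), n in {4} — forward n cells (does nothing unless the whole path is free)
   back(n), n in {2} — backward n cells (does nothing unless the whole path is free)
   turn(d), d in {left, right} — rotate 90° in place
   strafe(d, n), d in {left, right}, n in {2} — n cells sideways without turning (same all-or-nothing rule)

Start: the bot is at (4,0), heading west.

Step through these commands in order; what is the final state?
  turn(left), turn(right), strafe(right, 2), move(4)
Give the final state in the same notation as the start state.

at (0,2), heading west

begin: at (4,0), heading west
step 1 (turn(left)): at (4,0), heading south
step 2 (turn(right)): at (4,0), heading west
step 3 (strafe(right, 2)): at (4,2), heading west
step 4 (move(4)): at (0,2), heading west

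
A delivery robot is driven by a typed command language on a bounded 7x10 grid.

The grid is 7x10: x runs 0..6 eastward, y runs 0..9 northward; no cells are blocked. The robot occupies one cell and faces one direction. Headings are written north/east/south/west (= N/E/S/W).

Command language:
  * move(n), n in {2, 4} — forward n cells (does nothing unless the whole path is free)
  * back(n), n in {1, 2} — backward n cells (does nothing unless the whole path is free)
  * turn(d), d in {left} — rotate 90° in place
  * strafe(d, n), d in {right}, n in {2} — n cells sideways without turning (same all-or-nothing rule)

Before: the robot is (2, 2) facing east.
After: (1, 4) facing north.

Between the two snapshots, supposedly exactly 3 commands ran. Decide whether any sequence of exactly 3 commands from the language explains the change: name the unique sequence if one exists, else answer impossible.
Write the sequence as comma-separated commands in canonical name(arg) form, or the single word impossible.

back(1), turn(left), move(2)

key: cell and facing (now N) both changed — the 3 commands mix motion and turning
begin: (2, 2) facing east
1. back(1) → (1, 2) facing east
2. turn(left) → (1, 2) facing north
3. move(2) → (1, 4) facing north
no other 3-command option fits: unique.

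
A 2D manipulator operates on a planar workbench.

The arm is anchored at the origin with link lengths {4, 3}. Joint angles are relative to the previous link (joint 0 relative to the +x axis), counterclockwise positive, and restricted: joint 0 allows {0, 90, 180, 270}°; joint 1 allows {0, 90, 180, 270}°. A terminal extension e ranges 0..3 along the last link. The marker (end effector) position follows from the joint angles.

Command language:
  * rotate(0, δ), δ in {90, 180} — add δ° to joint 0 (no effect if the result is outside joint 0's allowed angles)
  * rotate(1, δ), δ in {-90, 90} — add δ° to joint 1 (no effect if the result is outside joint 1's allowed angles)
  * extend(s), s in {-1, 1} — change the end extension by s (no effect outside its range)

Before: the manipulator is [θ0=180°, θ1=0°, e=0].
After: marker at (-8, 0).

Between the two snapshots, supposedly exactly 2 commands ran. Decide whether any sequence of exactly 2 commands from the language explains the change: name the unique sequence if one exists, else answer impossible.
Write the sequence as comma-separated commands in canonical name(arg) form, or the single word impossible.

key: running extend(1) before extend(-1) would end elsewhere — order is forced
t0: [θ0=180°, θ1=0°, e=0]
step 1 (extend(-1)): [θ0=180°, θ1=0°, e=0]
step 2 (extend(1)): [θ0=180°, θ1=0°, e=1]
all 36 alternatives checked — unique.

extend(-1), extend(1)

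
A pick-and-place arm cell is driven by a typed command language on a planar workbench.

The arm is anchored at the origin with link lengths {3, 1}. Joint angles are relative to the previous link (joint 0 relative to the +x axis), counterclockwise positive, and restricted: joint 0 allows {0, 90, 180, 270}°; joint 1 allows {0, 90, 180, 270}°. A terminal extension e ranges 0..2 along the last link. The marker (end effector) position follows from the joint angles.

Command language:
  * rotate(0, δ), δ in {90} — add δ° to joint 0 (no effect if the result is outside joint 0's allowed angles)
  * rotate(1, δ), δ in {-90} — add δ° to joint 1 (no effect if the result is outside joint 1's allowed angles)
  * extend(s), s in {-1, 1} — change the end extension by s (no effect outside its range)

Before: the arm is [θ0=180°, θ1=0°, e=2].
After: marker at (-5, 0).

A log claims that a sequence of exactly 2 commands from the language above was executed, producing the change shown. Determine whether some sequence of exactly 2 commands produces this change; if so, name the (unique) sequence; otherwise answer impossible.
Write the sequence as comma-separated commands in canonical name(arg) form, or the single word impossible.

key: running extend(-1) before extend(1) would end elsewhere — order is forced
from: [θ0=180°, θ1=0°, e=2]
t=1 extend(1) ⇒ [θ0=180°, θ1=0°, e=2]
t=2 extend(-1) ⇒ [θ0=180°, θ1=0°, e=1]
no other 2-command option fits: unique.

extend(1), extend(-1)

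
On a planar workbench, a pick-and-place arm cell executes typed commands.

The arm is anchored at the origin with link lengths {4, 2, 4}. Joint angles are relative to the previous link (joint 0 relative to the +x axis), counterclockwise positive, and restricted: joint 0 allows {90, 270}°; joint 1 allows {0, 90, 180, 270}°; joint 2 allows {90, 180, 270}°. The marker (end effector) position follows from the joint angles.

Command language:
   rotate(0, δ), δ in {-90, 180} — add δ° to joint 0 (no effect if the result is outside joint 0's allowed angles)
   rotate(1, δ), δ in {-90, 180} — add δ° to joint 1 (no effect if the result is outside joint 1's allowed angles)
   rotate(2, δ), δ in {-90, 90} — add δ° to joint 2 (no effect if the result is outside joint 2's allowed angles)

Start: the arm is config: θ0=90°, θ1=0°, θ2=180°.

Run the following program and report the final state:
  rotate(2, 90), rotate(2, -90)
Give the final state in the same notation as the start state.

begin: config: θ0=90°, θ1=0°, θ2=180°
[1] after rotate(2, 90): config: θ0=90°, θ1=0°, θ2=270°
[2] after rotate(2, -90): config: θ0=90°, θ1=0°, θ2=180°

config: θ0=90°, θ1=0°, θ2=180°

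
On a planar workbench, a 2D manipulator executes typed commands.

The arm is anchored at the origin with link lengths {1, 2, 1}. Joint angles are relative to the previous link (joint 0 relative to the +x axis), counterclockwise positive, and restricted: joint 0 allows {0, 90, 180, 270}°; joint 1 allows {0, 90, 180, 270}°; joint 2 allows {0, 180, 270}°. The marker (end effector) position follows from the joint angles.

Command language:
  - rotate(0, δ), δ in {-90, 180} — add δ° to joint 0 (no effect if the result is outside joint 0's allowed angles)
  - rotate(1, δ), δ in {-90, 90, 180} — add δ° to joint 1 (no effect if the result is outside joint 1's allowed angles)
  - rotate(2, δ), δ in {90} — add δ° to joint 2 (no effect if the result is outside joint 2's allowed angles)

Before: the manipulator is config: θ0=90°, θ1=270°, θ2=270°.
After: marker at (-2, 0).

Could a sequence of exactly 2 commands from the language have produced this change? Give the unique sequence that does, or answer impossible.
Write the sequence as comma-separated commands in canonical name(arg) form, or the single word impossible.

rotate(0, -90), rotate(0, -90)

t0: config: θ0=90°, θ1=270°, θ2=270°
[1] after rotate(0, -90): config: θ0=0°, θ1=270°, θ2=270°
[2] after rotate(0, -90): config: θ0=270°, θ1=270°, θ2=270°
no other 2-command option fits: unique.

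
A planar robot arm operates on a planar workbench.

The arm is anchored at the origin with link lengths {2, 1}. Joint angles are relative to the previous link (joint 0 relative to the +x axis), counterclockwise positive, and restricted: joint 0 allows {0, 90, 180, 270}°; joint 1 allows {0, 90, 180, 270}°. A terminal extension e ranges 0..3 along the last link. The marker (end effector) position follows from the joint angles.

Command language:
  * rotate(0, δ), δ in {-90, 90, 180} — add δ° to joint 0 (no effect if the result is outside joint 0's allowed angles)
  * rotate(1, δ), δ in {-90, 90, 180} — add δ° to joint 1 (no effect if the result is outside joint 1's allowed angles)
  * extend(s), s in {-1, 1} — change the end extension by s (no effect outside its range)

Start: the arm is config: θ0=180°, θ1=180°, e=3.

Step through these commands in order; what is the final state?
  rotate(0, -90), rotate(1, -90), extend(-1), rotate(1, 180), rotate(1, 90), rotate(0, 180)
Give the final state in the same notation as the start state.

t0: config: θ0=180°, θ1=180°, e=3
[1] after rotate(0, -90): config: θ0=90°, θ1=180°, e=3
[2] after rotate(1, -90): config: θ0=90°, θ1=90°, e=3
[3] after extend(-1): config: θ0=90°, θ1=90°, e=2
[4] after rotate(1, 180): config: θ0=90°, θ1=270°, e=2
[5] after rotate(1, 90): config: θ0=90°, θ1=0°, e=2
[6] after rotate(0, 180): config: θ0=270°, θ1=0°, e=2

config: θ0=270°, θ1=0°, e=2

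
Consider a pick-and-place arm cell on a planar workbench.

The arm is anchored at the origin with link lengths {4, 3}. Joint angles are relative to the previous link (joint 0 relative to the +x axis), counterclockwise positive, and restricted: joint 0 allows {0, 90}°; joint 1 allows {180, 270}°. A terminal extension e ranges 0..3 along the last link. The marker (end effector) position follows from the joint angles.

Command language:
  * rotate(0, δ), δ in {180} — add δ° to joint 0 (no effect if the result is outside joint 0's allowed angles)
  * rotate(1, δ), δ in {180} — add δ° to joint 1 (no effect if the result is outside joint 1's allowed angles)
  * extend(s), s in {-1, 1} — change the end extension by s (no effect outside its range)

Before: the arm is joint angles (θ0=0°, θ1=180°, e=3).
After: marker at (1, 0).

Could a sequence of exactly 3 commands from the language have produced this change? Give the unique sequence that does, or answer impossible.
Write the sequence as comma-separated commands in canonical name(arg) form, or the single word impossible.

initial: joint angles (θ0=0°, θ1=180°, e=3)
1. extend(-1) → joint angles (θ0=0°, θ1=180°, e=2)
2. extend(-1) → joint angles (θ0=0°, θ1=180°, e=1)
3. extend(-1) → joint angles (θ0=0°, θ1=180°, e=0)
uniquely the one of 64 3-step routes that fits.

extend(-1), extend(-1), extend(-1)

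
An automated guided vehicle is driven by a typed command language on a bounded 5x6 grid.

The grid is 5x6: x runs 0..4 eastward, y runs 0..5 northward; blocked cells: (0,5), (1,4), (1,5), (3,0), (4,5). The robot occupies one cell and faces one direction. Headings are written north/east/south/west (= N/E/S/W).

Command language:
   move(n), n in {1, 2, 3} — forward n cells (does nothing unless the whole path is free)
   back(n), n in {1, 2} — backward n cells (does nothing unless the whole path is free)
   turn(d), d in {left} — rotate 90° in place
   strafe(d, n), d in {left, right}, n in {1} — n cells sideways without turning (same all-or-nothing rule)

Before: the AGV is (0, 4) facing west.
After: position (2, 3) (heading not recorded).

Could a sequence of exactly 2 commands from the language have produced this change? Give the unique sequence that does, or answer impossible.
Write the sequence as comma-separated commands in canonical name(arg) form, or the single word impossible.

strafe(left, 1), back(2)

key: running back(2) before strafe(left, 1) would end elsewhere — order is forced
start: (0, 4) facing west
1. strafe(left, 1) → (0, 3) facing west
2. back(2) → (2, 3) facing west
uniquely the one of 64 2-step routes that fits.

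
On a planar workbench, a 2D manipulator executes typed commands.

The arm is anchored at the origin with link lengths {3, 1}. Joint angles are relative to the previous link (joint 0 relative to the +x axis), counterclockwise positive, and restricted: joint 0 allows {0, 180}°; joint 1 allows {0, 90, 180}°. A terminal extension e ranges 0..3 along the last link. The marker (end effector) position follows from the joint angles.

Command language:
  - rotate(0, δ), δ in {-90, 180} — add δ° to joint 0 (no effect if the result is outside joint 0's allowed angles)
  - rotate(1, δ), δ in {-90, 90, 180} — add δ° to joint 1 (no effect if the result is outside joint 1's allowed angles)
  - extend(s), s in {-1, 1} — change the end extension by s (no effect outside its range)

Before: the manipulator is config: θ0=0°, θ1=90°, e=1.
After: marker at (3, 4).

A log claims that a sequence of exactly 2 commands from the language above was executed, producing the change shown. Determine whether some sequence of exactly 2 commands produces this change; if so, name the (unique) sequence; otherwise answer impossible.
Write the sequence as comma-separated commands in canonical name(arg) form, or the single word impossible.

extend(1), extend(1)

begin: config: θ0=0°, θ1=90°, e=1
step 1 (extend(1)): config: θ0=0°, θ1=90°, e=2
step 2 (extend(1)): config: θ0=0°, θ1=90°, e=3
all 49 alternatives checked — unique.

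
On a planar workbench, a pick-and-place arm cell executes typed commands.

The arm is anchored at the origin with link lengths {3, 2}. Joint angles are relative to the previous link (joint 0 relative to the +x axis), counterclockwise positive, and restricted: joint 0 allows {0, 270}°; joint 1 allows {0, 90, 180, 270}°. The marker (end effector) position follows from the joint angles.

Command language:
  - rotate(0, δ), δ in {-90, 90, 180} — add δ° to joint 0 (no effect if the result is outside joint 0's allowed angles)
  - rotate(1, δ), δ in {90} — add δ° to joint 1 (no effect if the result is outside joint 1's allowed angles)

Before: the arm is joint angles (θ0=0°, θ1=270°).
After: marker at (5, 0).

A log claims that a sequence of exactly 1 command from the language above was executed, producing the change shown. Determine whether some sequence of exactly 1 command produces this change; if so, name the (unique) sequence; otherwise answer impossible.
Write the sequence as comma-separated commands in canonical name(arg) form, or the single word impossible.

t0: joint angles (θ0=0°, θ1=270°)
1. rotate(1, 90) → joint angles (θ0=0°, θ1=0°)
uniquely the one of 4 1-step routes that fits.

rotate(1, 90)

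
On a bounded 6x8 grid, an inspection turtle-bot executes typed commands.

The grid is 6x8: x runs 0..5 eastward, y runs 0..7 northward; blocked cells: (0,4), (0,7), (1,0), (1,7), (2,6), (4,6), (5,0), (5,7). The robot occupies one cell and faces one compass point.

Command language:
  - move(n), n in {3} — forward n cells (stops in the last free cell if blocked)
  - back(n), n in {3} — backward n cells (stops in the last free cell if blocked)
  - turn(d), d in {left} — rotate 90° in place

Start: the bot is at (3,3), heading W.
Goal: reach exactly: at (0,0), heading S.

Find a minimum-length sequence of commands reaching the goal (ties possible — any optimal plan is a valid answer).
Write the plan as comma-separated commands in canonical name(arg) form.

start: at (3,3), heading W
t=1 move(3) ⇒ at (0,3), heading W
t=2 turn(left) ⇒ at (0,3), heading S
t=3 move(3) ⇒ at (0,0), heading S
shorter routes all fall short; 3 is best.

move(3), turn(left), move(3)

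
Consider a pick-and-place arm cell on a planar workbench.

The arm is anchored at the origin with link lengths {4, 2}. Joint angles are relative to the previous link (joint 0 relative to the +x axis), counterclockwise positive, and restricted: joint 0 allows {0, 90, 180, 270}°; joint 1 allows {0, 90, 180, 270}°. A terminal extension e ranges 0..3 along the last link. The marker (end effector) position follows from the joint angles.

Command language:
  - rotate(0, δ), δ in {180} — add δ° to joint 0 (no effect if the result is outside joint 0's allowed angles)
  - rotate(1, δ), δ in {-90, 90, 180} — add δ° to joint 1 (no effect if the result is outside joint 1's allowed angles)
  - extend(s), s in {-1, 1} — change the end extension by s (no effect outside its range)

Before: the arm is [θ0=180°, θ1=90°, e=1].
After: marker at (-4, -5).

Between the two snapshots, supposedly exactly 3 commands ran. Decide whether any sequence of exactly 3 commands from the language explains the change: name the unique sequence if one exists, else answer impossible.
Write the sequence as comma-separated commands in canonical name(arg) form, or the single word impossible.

initial: [θ0=180°, θ1=90°, e=1]
t=1 extend(1) ⇒ [θ0=180°, θ1=90°, e=2]
t=2 extend(1) ⇒ [θ0=180°, θ1=90°, e=3]
t=3 extend(1) ⇒ [θ0=180°, θ1=90°, e=3]
no rival 3-sequence matches.

extend(1), extend(1), extend(1)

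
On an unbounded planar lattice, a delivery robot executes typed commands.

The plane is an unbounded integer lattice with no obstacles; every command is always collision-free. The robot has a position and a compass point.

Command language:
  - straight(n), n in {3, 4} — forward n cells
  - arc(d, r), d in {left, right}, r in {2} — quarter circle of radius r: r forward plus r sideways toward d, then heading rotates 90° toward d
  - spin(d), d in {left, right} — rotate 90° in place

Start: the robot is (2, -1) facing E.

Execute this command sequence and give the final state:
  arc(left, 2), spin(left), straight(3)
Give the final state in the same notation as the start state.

(1, 1) facing W

t0: (2, -1) facing E
step 1 (arc(left, 2)): (4, 1) facing N
step 2 (spin(left)): (4, 1) facing W
step 3 (straight(3)): (1, 1) facing W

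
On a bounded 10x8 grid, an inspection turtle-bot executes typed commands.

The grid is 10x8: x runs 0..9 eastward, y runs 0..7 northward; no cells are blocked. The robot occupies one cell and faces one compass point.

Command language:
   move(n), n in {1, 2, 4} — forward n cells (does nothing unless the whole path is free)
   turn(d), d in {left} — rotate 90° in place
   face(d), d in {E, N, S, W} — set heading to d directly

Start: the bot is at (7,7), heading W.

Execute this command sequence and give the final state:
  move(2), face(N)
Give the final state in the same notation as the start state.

initial: at (7,7), heading W
1. move(2) → at (5,7), heading W
2. face(N) → at (5,7), heading N

at (5,7), heading N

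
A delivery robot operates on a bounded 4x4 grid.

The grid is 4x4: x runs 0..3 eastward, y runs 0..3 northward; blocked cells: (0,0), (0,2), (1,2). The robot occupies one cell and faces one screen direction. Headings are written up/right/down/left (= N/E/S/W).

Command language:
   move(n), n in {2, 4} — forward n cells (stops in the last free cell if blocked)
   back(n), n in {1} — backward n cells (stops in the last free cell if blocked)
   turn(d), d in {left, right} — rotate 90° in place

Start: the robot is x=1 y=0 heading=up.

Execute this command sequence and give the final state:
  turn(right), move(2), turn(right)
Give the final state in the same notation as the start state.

x=3 y=0 heading=down

initial: x=1 y=0 heading=up
1. turn(right) → x=1 y=0 heading=right
2. move(2) → x=3 y=0 heading=right
3. turn(right) → x=3 y=0 heading=down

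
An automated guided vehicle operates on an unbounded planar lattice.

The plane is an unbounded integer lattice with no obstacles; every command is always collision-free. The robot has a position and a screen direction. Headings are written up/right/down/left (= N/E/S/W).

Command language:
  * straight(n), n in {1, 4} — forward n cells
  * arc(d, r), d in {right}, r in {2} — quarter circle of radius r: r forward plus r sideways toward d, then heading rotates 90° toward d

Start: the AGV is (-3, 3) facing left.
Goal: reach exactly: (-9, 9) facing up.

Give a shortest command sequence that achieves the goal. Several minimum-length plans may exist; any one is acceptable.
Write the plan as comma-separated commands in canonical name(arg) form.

straight(4), arc(right, 2), straight(4)

begin: (-3, 3) facing left
step 1 (straight(4)): (-7, 3) facing left
step 2 (arc(right, 2)): (-9, 5) facing up
step 3 (straight(4)): (-9, 9) facing up
no 2-step plan works, so 3 is optimal.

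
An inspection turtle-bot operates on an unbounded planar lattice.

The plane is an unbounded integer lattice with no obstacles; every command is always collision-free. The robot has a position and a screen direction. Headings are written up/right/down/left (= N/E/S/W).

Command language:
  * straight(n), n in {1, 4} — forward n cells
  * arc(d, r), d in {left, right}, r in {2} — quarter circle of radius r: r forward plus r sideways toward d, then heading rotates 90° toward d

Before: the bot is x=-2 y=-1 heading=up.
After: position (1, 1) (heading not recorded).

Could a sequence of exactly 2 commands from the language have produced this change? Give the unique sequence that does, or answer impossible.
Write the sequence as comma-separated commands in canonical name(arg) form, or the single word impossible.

arc(right, 2), straight(1)

key: running straight(1) before arc(right, 2) would end elsewhere — order is forced
initial: x=-2 y=-1 heading=up
step 1 (arc(right, 2)): x=0 y=1 heading=right
step 2 (straight(1)): x=1 y=1 heading=right
all 16 alternatives checked — unique.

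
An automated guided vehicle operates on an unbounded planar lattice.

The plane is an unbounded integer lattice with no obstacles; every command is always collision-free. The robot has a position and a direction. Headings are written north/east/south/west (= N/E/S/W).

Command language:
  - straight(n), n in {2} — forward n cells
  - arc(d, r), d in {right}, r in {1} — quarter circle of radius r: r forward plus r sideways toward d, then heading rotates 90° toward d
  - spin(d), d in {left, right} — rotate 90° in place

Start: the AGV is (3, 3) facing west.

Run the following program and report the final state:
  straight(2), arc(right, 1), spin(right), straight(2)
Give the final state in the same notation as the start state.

begin: (3, 3) facing west
t=1 straight(2) ⇒ (1, 3) facing west
t=2 arc(right, 1) ⇒ (0, 4) facing north
t=3 spin(right) ⇒ (0, 4) facing east
t=4 straight(2) ⇒ (2, 4) facing east

(2, 4) facing east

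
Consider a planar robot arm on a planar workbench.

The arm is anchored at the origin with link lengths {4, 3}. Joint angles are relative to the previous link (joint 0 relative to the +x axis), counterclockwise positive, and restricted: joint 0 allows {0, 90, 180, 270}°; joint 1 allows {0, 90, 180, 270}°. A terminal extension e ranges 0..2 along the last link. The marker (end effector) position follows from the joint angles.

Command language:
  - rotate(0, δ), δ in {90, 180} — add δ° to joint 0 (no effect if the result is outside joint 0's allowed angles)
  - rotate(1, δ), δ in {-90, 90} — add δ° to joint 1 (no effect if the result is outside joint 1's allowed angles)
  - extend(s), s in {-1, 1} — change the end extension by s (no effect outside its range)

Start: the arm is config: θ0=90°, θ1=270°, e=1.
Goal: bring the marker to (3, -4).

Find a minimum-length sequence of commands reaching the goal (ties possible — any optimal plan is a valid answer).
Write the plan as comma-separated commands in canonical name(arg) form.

start: config: θ0=90°, θ1=270°, e=1
step 1 (rotate(0, 180)): config: θ0=270°, θ1=270°, e=1
step 2 (rotate(1, 90)): config: θ0=270°, θ1=0°, e=1
step 3 (rotate(1, 90)): config: θ0=270°, θ1=90°, e=1
step 4 (extend(-1)): config: θ0=270°, θ1=90°, e=0
nothing shorter than 4 reaches the goal.

rotate(0, 180), rotate(1, 90), rotate(1, 90), extend(-1)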